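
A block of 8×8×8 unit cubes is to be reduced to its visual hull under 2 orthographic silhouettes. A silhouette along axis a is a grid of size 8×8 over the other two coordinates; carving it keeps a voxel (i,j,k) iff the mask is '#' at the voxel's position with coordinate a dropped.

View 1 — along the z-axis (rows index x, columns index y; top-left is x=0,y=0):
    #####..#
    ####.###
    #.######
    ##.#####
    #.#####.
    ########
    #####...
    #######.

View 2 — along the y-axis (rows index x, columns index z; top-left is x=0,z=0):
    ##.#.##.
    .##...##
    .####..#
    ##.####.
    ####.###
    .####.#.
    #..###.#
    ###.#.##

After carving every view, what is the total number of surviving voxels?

full grid |V| = 512
[1] z-view keeps 53 columns → grid now 424
[2] y-view keeps 43 columns → grid now 284

284 voxels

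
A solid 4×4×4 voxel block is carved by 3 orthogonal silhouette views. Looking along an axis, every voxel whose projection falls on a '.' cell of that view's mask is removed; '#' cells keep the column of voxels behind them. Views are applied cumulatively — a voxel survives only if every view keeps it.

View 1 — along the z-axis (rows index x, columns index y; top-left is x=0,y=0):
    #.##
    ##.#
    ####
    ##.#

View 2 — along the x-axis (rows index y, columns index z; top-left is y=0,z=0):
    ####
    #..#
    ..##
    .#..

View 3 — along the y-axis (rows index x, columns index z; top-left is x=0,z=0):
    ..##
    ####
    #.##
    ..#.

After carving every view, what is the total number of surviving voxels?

full grid |V| = 64
after view 1 [z-axis, 13 of 16 cells solid] → remaining = 52
after view 2 [x-axis, 9 of 16 cells solid] → remaining = 30
after view 3 [y-axis, 10 of 16 cells solid] → remaining = 19

|visual hull| = 19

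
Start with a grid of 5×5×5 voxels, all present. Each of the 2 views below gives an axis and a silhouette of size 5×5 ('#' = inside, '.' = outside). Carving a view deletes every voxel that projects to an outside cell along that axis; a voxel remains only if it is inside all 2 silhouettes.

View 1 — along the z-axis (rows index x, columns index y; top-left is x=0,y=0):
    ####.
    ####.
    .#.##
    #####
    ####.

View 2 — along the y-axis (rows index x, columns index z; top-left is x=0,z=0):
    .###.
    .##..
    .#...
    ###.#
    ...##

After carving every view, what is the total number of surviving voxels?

remaining voxels: 51

start: 5×5×5 = 125 voxels
V1 z: intersect with XY mask (20 set) -- 100 left
V2 y: intersect with XZ mask (12 set) -- 51 left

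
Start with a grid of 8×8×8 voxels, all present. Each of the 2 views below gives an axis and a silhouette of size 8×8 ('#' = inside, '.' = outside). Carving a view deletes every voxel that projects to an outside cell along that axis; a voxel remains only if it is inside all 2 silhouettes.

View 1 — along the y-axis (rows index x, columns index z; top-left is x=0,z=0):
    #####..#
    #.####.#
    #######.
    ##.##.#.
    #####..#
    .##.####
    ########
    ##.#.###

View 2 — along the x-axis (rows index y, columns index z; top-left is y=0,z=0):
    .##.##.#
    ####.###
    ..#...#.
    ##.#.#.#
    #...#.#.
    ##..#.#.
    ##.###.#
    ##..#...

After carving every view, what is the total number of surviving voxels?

full grid |V| = 512
carve view 1 (along y, XZ-mask fill 50/64): 400 voxels remain
carve view 2 (along x, YZ-mask fill 35/64): 222 voxels remain

222 voxels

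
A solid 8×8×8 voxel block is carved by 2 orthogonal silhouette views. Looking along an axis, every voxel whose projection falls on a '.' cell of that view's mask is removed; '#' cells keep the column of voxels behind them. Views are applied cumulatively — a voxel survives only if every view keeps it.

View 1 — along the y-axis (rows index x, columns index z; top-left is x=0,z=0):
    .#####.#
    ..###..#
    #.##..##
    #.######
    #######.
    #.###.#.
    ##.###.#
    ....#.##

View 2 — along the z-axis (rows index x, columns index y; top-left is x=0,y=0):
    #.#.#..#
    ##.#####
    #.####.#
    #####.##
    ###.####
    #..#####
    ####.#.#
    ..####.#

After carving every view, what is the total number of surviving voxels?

before carving: 512 voxels (8×8×8)
carve view 1 (along y, XZ-mask fill 43/64): 344 voxels remain
carve view 2 (along z, XY-mask fill 48/64): 261 voxels remain

remaining voxels: 261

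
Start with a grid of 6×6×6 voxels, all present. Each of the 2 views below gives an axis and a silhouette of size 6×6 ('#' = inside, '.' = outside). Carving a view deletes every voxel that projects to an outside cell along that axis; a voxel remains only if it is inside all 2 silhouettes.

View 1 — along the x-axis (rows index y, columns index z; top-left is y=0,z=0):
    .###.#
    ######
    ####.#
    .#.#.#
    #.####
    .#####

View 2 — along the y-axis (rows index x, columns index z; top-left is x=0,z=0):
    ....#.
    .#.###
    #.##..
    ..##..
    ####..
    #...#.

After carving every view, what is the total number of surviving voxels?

start: 6×6×6 = 216 voxels
V1 x: intersect with YZ mask (28 set) -- 168 left
V2 y: intersect with XZ mask (16 set) -- 73 left

remaining voxels: 73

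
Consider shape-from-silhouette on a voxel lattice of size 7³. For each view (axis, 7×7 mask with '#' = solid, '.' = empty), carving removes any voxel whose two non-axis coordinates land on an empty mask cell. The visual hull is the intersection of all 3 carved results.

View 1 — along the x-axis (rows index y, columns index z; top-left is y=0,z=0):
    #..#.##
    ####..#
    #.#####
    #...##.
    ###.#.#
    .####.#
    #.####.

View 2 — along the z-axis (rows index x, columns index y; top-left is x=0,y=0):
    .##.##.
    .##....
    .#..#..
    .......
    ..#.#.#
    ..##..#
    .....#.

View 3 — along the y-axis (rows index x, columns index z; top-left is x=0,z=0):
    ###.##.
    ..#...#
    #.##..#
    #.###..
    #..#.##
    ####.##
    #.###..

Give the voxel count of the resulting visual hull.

start: 7×7×7 = 343 voxels
  1. axis=0 (YZ plane), |mask|=33  ⇒  voxels=231
  2. axis=2 (XY plane), |mask|=15  ⇒  voxels=77
  3. axis=1 (XZ plane), |mask|=29  ⇒  voxels=48

voxel count = 48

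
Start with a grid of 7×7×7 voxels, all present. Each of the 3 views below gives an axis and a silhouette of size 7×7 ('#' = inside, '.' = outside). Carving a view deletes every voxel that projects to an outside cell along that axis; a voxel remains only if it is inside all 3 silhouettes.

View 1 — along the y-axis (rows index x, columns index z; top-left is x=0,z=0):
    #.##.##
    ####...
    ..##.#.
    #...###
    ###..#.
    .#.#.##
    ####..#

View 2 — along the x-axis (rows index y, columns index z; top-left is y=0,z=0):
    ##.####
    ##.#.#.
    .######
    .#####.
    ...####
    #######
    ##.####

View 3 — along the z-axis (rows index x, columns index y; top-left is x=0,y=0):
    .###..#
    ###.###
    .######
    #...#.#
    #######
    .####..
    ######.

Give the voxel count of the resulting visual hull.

111 voxels

before carving: 343 voxels (7×7×7)
  1. axis=1 (XZ plane), |mask|=29  ⇒  voxels=203
  2. axis=0 (YZ plane), |mask|=38  ⇒  voxels=155
  3. axis=2 (XY plane), |mask|=36  ⇒  voxels=111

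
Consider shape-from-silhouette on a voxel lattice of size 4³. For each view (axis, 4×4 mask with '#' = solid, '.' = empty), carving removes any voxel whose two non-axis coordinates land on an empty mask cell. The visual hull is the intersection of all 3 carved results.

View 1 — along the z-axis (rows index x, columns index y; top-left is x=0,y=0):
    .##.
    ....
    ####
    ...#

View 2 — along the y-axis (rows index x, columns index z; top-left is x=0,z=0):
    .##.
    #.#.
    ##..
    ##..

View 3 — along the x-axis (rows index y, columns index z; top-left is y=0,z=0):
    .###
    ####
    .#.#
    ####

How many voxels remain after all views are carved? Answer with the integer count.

before carving: 64 voxels (4×4×4)
  1. axis=2 (XY plane), |mask|=7  ⇒  voxels=28
  2. axis=1 (XZ plane), |mask|=8  ⇒  voxels=14
  3. axis=0 (YZ plane), |mask|=13  ⇒  voxels=11

|visual hull| = 11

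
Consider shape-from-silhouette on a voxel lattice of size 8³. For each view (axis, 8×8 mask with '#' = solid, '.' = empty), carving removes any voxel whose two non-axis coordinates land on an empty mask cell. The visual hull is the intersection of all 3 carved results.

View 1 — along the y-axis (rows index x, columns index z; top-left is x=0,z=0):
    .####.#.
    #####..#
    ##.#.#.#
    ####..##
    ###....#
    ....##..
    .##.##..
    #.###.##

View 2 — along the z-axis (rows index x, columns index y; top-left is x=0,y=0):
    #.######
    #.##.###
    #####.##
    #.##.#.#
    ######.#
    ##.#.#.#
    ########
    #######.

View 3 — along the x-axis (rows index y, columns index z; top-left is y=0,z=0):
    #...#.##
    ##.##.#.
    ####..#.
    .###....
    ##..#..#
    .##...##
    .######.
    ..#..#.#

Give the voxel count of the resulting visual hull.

initial block: 8^3 = 512
carve view 1 (along y, XZ-mask fill 38/64): 304 voxels remain
carve view 2 (along z, XY-mask fill 52/64): 248 voxels remain
carve view 3 (along x, YZ-mask fill 34/64): 135 voxels remain

135 voxels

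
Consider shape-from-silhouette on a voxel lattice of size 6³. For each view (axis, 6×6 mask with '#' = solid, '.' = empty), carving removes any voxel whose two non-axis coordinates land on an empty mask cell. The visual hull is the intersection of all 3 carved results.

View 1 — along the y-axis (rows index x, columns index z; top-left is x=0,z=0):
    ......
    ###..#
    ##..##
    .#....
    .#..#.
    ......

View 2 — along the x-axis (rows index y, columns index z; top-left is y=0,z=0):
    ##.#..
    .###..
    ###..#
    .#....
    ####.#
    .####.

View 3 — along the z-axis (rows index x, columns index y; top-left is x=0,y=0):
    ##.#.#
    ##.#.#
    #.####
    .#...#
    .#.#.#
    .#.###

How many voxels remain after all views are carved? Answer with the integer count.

initial block: 6^3 = 216
[1] y-view keeps 11 columns → grid now 66
[2] x-view keeps 20 columns → grid now 40
[3] z-view keeps 22 columns → grid now 24

remaining voxels: 24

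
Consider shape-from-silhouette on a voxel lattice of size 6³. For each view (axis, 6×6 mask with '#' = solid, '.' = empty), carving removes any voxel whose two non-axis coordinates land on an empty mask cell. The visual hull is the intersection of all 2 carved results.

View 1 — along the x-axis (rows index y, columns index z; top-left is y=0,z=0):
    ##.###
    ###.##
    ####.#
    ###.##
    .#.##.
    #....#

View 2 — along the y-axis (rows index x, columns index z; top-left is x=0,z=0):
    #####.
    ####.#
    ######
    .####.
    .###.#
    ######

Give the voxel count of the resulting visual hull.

|visual hull| = 122

before carving: 216 voxels (6×6×6)
after view 1 [x-axis, 25 of 36 cells solid] → remaining = 150
after view 2 [y-axis, 30 of 36 cells solid] → remaining = 122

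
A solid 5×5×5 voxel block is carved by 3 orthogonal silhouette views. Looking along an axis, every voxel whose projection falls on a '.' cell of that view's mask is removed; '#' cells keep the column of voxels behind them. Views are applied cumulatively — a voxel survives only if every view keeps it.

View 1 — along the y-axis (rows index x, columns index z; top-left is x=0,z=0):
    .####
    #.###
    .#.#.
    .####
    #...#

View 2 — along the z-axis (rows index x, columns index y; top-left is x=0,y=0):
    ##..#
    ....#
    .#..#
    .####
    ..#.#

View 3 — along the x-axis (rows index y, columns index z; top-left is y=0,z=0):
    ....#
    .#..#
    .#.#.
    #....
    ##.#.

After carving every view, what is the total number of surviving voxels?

remaining voxels: 17

before carving: 125 voxels (5×5×5)
carve view 1 (along y, XZ-mask fill 16/25): 80 voxels remain
carve view 2 (along z, XY-mask fill 12/25): 40 voxels remain
carve view 3 (along x, YZ-mask fill 9/25): 17 voxels remain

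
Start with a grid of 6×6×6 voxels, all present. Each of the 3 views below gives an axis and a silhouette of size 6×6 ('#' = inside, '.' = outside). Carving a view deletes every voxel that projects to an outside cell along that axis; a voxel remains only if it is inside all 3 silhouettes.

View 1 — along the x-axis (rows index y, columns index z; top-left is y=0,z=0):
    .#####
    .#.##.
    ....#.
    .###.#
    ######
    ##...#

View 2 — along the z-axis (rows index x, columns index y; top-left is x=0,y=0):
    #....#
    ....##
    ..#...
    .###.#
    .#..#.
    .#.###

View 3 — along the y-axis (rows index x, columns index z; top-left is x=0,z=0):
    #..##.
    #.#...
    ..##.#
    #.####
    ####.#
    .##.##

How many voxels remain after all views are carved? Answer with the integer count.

32 voxels

full grid |V| = 216
[1] x-view keeps 22 columns → grid now 132
[2] z-view keeps 15 columns → grid now 54
[3] y-view keeps 22 columns → grid now 32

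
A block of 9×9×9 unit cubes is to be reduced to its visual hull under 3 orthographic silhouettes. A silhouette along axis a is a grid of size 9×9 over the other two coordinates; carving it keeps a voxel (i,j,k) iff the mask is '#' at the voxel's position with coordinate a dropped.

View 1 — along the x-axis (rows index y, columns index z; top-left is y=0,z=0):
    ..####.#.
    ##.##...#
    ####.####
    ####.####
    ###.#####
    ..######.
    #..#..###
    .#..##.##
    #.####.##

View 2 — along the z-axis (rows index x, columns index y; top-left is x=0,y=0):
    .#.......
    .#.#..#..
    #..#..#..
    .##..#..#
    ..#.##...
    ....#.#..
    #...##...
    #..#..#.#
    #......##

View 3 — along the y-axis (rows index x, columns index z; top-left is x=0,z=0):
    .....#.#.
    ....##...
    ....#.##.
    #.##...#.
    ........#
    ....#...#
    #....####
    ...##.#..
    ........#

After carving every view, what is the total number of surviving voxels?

before carving: 729 voxels (9×9×9)
V1 x: intersect with YZ mask (57 set) -- 513 left
V2 z: intersect with XY mask (26 set) -- 163 left
V3 y: intersect with XZ mask (23 set) -- 46 left

46 voxels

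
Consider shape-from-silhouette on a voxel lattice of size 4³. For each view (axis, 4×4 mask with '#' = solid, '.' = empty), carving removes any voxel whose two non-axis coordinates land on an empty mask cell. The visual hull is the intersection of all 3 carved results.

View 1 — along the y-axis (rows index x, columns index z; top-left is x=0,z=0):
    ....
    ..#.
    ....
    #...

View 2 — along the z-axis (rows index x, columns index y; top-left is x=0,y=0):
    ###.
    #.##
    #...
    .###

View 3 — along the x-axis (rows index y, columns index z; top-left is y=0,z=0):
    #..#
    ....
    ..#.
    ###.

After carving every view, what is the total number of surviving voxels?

voxel count = 3

full grid |V| = 64
  1. axis=1 (XZ plane), |mask|=2  ⇒  voxels=8
  2. axis=2 (XY plane), |mask|=10  ⇒  voxels=6
  3. axis=0 (YZ plane), |mask|=6  ⇒  voxels=3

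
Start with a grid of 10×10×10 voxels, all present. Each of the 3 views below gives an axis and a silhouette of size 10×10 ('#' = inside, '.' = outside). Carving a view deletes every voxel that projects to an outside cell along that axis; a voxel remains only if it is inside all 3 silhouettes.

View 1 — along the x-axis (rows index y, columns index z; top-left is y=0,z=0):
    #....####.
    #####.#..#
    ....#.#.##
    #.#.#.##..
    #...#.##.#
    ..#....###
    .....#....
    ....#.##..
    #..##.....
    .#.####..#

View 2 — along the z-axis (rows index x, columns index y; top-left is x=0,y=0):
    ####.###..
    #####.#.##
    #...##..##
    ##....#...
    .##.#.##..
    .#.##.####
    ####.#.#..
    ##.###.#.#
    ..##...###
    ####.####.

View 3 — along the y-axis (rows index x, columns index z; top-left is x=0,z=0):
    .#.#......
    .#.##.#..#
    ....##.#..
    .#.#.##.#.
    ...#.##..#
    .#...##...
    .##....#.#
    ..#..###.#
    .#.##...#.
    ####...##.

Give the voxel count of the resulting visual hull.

before carving: 1000 voxels (10×10×10)
V1 x: intersect with YZ mask (43 set) -- 430 left
V2 z: intersect with XY mask (61 set) -- 267 left
V3 y: intersect with XZ mask (41 set) -- 113 left

113 voxels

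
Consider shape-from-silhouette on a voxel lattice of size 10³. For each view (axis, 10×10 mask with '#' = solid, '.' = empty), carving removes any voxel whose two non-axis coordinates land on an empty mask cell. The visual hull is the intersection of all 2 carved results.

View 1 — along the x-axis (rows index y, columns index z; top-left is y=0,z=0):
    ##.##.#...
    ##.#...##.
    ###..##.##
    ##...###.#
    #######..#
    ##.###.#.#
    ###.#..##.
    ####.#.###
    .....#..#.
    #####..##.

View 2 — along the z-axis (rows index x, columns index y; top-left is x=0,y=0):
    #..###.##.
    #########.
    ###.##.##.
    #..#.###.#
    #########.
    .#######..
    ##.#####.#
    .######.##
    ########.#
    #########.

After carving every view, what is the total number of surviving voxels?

remaining voxels: 485

before carving: 1000 voxels (10×10×10)
carve view 1 (along x, YZ-mask fill 61/100): 610 voxels remain
carve view 2 (along z, XY-mask fill 78/100): 485 voxels remain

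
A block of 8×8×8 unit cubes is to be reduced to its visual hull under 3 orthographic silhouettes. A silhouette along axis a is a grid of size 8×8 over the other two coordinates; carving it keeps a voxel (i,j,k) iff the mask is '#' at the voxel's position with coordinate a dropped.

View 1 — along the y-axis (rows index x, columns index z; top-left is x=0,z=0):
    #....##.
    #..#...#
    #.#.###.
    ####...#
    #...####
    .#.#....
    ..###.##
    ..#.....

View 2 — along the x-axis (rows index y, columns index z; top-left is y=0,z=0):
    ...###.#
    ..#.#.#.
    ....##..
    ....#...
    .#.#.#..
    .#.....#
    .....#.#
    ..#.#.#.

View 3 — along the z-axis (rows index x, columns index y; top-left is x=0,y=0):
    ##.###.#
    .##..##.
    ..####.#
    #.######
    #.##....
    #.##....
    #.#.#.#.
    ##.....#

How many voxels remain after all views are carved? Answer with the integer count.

remaining voxels: 36

start: 8×8×8 = 512 voxels
carve view 1 (along y, XZ-mask fill 29/64): 232 voxels remain
carve view 2 (along x, YZ-mask fill 20/64): 67 voxels remain
carve view 3 (along z, XY-mask fill 35/64): 36 voxels remain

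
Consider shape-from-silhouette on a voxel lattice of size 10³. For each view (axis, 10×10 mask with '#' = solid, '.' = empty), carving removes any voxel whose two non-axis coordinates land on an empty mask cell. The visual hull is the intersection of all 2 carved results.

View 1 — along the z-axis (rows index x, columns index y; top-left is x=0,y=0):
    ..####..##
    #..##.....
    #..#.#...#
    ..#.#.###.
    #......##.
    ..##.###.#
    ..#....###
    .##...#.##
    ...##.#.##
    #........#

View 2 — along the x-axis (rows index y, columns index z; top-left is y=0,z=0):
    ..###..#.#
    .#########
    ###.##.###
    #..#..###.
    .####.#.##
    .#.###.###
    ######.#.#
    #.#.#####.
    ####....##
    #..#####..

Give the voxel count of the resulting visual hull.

remaining voxels: 281

initial block: 10^3 = 1000
after view 1 [z-axis, 43 of 100 cells solid] → remaining = 430
after view 2 [x-axis, 68 of 100 cells solid] → remaining = 281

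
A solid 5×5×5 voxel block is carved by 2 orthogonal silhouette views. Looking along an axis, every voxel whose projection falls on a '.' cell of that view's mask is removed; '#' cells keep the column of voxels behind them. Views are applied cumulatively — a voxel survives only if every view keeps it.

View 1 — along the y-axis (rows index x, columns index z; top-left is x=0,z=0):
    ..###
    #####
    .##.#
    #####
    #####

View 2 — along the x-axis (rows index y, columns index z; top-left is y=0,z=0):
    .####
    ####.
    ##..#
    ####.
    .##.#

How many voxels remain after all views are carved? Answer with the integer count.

voxel count = 76

start: 5×5×5 = 125 voxels
step 1: project along y, AND mask (21/25) → |grid| = 105
step 2: project along x, AND mask (18/25) → |grid| = 76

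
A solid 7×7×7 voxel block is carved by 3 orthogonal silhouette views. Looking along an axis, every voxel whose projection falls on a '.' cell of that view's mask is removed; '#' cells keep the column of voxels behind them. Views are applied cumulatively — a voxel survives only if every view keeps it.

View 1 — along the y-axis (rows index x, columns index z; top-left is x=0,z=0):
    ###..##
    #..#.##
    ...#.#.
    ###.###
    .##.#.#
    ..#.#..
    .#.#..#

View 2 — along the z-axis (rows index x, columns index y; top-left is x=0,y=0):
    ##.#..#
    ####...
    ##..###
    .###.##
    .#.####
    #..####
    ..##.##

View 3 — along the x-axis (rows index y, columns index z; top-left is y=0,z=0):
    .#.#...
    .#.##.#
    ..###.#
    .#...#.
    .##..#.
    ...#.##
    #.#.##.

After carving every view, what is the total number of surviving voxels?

51 voxels

initial block: 7^3 = 343
V1 y: intersect with XZ mask (26 set) -- 182 left
V2 z: intersect with XY mask (32 set) -- 118 left
V3 x: intersect with YZ mask (22 set) -- 51 left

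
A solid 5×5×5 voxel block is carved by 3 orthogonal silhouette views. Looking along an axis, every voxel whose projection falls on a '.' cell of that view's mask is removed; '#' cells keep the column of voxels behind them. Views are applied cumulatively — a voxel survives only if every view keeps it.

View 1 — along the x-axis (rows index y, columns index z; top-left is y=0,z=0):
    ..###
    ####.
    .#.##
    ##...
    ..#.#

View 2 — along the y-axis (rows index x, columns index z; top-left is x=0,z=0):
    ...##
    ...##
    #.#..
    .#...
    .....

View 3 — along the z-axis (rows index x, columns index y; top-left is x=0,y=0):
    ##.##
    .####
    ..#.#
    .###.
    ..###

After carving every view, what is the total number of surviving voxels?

before carving: 125 voxels (5×5×5)
step 1: project along x, AND mask (14/25) → |grid| = 70
step 2: project along y, AND mask (7/25) → |grid| = 20
step 3: project along z, AND mask (16/25) → |grid| = 12

voxel count = 12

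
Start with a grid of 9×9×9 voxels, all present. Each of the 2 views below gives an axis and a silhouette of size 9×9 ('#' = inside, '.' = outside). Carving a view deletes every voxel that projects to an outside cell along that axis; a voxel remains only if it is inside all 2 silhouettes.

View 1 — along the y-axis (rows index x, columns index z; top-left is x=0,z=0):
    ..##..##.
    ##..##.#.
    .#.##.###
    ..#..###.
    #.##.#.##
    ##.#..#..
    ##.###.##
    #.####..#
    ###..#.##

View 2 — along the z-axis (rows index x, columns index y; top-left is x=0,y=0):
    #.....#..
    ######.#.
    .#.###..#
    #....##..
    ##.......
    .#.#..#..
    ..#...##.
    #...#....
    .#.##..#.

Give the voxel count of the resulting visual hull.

start: 9×9×9 = 729 voxels
[1] y-view keeps 48 columns → grid now 432
[2] z-view keeps 31 columns → grid now 166

remaining voxels: 166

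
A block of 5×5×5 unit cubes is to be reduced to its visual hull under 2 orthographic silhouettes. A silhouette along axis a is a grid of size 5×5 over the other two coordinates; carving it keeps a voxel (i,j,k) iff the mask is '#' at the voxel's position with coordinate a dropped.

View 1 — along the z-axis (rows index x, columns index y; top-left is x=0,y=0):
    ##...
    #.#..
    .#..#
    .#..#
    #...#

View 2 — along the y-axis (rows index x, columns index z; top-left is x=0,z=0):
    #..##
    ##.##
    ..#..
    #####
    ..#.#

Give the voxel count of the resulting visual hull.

voxel count = 30

full grid |V| = 125
V1 z: intersect with XY mask (10 set) -- 50 left
V2 y: intersect with XZ mask (15 set) -- 30 left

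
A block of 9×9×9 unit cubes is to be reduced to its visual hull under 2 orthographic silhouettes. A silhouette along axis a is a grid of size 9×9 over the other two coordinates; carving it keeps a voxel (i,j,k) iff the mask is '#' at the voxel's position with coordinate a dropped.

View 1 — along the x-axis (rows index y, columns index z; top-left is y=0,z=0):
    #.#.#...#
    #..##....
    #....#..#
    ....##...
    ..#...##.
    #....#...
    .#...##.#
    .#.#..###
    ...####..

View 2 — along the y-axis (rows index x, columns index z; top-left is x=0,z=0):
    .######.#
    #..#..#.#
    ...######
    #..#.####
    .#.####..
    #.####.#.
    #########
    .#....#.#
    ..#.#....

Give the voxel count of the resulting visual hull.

start: 9×9×9 = 729 voxels
V1 x: intersect with YZ mask (30 set) -- 270 left
V2 y: intersect with XZ mask (48 set) -- 167 left

|visual hull| = 167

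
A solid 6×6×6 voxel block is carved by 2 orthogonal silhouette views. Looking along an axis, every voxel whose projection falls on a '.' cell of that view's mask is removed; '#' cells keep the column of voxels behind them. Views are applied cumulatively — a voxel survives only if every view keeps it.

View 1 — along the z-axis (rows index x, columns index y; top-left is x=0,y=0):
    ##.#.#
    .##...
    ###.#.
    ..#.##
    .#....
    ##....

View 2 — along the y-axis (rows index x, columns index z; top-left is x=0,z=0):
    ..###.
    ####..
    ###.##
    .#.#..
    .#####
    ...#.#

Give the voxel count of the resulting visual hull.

full grid |V| = 216
carve view 1 (along z, XY-mask fill 16/36): 96 voxels remain
carve view 2 (along y, XZ-mask fill 21/36): 55 voxels remain

|visual hull| = 55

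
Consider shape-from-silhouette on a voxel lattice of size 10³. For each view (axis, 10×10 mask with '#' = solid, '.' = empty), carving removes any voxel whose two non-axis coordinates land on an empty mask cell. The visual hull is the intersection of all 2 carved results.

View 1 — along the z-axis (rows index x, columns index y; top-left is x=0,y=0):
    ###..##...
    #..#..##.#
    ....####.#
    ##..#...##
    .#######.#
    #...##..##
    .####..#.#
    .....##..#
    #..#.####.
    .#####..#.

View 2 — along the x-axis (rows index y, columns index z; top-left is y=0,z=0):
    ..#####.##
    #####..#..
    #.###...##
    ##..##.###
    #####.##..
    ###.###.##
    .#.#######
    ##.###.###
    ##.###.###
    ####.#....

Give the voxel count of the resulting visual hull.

|visual hull| = 377

full grid |V| = 1000
carve view 1 (along z, XY-mask fill 54/100): 540 voxels remain
carve view 2 (along x, YZ-mask fill 70/100): 377 voxels remain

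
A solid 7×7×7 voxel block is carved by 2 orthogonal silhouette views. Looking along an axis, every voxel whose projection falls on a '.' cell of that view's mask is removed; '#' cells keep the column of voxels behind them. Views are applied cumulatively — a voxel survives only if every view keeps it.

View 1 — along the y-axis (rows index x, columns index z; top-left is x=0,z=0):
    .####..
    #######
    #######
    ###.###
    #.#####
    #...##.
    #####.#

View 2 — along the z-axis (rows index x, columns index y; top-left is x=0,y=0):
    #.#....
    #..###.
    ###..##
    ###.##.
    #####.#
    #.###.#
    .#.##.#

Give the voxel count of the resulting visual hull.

176 voxels

start: 7×7×7 = 343 voxels
  1. axis=1 (XZ plane), |mask|=39  ⇒  voxels=273
  2. axis=2 (XY plane), |mask|=31  ⇒  voxels=176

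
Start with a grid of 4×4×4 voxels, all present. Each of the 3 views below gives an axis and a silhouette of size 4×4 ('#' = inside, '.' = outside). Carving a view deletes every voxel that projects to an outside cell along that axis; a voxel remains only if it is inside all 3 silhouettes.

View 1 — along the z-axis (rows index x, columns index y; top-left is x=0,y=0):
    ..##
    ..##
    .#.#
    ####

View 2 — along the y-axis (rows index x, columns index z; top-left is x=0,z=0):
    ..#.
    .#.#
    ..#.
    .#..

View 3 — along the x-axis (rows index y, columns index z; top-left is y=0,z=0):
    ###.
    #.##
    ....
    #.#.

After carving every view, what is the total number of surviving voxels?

before carving: 64 voxels (4×4×4)
after view 1 [z-axis, 10 of 16 cells solid] → remaining = 40
after view 2 [y-axis, 5 of 16 cells solid] → remaining = 12
after view 3 [x-axis, 8 of 16 cells solid] → remaining = 4

4 voxels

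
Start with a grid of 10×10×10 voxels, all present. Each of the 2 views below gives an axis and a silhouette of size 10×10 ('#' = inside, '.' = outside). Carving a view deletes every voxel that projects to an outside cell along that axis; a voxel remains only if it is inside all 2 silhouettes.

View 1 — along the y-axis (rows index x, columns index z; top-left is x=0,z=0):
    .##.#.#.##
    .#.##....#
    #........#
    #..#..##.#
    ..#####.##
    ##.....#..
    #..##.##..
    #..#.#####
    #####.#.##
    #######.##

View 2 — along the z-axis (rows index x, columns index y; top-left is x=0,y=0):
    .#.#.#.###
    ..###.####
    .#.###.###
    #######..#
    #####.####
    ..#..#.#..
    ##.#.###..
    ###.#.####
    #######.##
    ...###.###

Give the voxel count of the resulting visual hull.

start: 10×10×10 = 1000 voxels
step 1: project along y, AND mask (56/100) → |grid| = 560
step 2: project along z, AND mask (69/100) → |grid| = 402

|visual hull| = 402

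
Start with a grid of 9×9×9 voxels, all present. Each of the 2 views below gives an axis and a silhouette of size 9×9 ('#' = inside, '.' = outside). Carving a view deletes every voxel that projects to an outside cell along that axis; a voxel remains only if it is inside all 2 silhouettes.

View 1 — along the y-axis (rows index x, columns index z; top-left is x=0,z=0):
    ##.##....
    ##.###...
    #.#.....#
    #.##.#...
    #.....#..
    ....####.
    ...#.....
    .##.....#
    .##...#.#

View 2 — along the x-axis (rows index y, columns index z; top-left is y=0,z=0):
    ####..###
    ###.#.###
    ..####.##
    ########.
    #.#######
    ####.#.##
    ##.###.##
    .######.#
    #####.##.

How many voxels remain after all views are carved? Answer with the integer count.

initial block: 9^3 = 729
[1] y-view keeps 30 columns → grid now 270
[2] x-view keeps 64 columns → grid now 213

213 voxels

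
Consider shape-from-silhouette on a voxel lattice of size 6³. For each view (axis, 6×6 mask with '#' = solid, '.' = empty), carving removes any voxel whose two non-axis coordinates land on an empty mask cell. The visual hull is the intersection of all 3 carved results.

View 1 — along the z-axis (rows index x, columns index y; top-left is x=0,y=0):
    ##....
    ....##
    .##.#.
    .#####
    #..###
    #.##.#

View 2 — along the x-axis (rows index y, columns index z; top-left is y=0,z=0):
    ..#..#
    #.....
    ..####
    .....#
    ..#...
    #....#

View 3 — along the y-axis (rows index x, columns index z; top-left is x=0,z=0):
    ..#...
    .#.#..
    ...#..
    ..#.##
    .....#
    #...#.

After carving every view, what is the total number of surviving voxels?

|visual hull| = 13

start: 6×6×6 = 216 voxels
after view 1 [z-axis, 20 of 36 cells solid] → remaining = 120
after view 2 [x-axis, 11 of 36 cells solid] → remaining = 36
after view 3 [y-axis, 10 of 36 cells solid] → remaining = 13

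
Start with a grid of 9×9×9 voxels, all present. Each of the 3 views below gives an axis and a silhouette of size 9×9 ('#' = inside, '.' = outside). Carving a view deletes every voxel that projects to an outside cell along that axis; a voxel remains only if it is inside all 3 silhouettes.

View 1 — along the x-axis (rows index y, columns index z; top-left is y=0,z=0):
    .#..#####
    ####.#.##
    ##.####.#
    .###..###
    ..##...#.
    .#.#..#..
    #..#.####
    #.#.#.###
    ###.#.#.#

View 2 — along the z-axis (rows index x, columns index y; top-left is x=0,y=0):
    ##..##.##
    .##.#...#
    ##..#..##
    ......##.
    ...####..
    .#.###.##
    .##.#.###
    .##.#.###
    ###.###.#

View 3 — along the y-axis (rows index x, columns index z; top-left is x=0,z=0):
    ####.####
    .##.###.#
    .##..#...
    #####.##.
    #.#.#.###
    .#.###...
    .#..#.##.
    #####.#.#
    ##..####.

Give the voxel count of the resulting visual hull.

|visual hull| = 150

full grid |V| = 729
after view 1 [x-axis, 50 of 81 cells solid] → remaining = 450
after view 2 [z-axis, 46 of 81 cells solid] → remaining = 251
after view 3 [y-axis, 51 of 81 cells solid] → remaining = 150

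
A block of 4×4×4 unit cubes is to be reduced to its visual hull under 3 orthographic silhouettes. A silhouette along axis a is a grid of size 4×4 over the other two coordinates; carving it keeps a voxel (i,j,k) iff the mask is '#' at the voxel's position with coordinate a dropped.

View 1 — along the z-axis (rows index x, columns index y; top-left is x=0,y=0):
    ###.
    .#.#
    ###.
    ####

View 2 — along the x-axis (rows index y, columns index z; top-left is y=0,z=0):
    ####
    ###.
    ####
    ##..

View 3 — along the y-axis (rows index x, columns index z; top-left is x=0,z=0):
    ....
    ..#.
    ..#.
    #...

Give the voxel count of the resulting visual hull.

initial block: 4^3 = 64
after view 1 [z-axis, 12 of 16 cells solid] → remaining = 48
after view 2 [x-axis, 13 of 16 cells solid] → remaining = 40
after view 3 [y-axis, 3 of 16 cells solid] → remaining = 8

remaining voxels: 8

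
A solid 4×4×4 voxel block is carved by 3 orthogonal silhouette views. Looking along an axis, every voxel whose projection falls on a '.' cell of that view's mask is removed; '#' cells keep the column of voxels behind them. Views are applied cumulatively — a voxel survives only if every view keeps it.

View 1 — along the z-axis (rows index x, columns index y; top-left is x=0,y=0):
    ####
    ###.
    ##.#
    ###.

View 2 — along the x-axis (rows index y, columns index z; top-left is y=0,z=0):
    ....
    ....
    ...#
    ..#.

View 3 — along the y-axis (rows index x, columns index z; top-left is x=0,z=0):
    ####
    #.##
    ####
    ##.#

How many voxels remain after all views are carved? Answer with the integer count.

|visual hull| = 5

full grid |V| = 64
[1] z-view keeps 13 columns → grid now 52
[2] x-view keeps 2 columns → grid now 5
[3] y-view keeps 14 columns → grid now 5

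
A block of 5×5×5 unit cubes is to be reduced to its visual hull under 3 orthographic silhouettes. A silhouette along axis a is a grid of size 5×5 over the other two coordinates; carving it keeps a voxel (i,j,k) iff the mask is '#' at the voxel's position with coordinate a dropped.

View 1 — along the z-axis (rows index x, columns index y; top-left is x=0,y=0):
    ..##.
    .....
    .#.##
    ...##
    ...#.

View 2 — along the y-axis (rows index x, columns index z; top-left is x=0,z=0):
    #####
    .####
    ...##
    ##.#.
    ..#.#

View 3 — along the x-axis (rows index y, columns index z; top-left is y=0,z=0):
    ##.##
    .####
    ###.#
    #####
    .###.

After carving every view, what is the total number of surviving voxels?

before carving: 125 voxels (5×5×5)
step 1: project along z, AND mask (8/25) → |grid| = 40
step 2: project along y, AND mask (16/25) → |grid| = 24
step 3: project along x, AND mask (20/25) → |grid| = 21

remaining voxels: 21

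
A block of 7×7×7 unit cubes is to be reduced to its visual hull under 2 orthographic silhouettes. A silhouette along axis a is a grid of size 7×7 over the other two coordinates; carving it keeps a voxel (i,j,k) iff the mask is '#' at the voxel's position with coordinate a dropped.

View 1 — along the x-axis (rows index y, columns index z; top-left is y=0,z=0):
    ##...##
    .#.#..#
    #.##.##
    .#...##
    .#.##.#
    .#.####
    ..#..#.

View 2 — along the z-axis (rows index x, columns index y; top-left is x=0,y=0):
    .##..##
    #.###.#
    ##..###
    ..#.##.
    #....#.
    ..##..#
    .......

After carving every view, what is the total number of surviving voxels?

start: 7×7×7 = 343 voxels
after view 1 [x-axis, 26 of 49 cells solid] → remaining = 182
after view 2 [z-axis, 22 of 49 cells solid] → remaining = 84

|visual hull| = 84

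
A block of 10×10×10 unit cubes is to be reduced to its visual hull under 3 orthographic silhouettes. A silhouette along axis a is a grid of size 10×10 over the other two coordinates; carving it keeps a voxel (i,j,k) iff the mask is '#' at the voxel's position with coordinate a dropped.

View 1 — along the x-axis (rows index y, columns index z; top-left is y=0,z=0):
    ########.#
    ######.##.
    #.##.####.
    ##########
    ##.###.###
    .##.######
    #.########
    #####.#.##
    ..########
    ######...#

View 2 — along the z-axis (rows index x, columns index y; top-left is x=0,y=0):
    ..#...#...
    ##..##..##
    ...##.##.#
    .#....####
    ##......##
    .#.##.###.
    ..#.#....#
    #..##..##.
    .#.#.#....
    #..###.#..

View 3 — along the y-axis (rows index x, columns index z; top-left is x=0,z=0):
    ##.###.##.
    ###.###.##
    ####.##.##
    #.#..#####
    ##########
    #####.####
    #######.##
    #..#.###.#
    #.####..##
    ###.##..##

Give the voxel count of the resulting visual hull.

full grid |V| = 1000
V1 x: intersect with YZ mask (82 set) -- 820 left
V2 z: intersect with XY mask (44 set) -- 363 left
V3 y: intersect with XZ mask (78 set) -- 283 left

remaining voxels: 283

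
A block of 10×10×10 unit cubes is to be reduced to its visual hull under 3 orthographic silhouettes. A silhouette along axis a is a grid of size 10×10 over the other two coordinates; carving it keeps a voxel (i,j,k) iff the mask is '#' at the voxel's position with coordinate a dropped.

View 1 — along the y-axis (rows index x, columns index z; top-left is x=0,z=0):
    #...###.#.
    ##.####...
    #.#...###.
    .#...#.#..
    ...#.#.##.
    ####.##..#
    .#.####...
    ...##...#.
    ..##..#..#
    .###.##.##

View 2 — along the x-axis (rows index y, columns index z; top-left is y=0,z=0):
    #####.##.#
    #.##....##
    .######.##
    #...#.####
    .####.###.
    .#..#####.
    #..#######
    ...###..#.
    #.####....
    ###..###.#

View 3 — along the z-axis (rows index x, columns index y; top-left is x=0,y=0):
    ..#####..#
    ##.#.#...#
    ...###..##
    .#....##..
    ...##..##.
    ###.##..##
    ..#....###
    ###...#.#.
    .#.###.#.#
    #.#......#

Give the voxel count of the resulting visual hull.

|visual hull| = 160

start: 10×10×10 = 1000 voxels
[1] y-view keeps 49 columns → grid now 490
[2] x-view keeps 64 columns → grid now 316
[3] z-view keeps 48 columns → grid now 160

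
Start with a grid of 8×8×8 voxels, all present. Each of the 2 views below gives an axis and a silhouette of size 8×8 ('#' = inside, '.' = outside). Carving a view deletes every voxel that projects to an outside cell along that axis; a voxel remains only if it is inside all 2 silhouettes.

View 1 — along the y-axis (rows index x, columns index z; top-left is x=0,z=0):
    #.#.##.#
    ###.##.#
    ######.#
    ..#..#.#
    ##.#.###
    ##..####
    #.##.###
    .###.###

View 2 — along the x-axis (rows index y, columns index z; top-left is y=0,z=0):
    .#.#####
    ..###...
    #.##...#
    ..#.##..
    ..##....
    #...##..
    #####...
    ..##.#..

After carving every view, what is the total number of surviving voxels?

voxel count = 160

start: 8×8×8 = 512 voxels
step 1: project along y, AND mask (45/64) → |grid| = 360
step 2: project along x, AND mask (29/64) → |grid| = 160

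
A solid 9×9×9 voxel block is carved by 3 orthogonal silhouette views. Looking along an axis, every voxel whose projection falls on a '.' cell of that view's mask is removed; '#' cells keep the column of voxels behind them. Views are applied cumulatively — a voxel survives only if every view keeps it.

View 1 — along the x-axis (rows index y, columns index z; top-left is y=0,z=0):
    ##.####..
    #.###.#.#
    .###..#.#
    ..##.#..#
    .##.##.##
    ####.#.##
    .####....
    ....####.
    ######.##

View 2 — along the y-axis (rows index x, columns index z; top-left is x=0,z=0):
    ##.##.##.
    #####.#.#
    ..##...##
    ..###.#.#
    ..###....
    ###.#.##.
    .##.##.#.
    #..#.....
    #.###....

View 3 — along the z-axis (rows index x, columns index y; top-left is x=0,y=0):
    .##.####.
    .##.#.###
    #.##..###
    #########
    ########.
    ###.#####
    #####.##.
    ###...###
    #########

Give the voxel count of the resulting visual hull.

start: 9×9×9 = 729 voxels
V1 x: intersect with YZ mask (50 set) -- 450 left
V2 y: intersect with XZ mask (42 set) -- 240 left
V3 z: intersect with XY mask (65 set) -- 190 left

190 voxels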